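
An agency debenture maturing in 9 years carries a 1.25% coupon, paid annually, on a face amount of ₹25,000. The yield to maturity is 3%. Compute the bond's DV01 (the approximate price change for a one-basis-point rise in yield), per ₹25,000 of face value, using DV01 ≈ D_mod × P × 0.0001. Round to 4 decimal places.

Periodic yield y = 0.03.
  t   CF        PV=CF/(1+0.03)^t    t·PV
  1       312.50       303.3981       303.3981
  2       312.50       294.5612       589.1224
  3       312.50       285.9818       857.9453
  4       312.50       277.6522     1,110.6088
  5       312.50       269.5652     1,347.8262
  6       312.50       261.7138     1,570.2830
  7       312.50       254.0911     1,778.6377
  8       312.50       246.6904     1,973.5231
  9    25,312.50    19,399.9235   174,599.3118
  Σ                 21,593.5773   184,130.6564
P = 21,593.5773; D_Mac = 8.52710 yrs; D_mod = 8.27874 yrs.
DV01 ≈ 8.27874 × 21,593.5773 × 0.0001 = 17.876763.

₹17.8768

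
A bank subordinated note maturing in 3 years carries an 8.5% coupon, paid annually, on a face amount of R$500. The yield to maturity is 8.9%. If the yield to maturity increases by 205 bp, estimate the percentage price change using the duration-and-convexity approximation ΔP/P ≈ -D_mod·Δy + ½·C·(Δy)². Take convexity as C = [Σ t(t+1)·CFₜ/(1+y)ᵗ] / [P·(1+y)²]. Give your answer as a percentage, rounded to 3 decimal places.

With y = 0.089:
  t   CF        PV=CF/(1+0.089)^t    t·PV        t(t+1)·PV
  1        42.50        39.0266        39.0266          78.0533
  2        42.50        35.8371        71.6743         215.0228
  3       542.50       420.0646     1,260.1939       5,040.7754
  Σ                    494.9284     1,370.8947       5,333.8514
P = 494.9284; D_Mac = 2.76989 yrs; D_mod = 2.54351 yrs; C = 9.08747.
Duration effect: -2.54351 × (+0.0205) = -0.052142
Convexity effect: 0.5 × 9.08747 × (0.0205)² = +0.0019095
ΔP/P ≈ -0.052142 + 0.0019095 = -0.050233 = -5.0233%.

-5.023%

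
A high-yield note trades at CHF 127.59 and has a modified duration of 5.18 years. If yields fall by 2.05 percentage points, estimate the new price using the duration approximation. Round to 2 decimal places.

CHF 141.14

Duration approximation: ΔP/P ≈ -D_mod · Δy = -5.18 × (-0.0205) = +0.106190.
New price ≈ 127.59 × (1 + 0.106190) = 141.1387821.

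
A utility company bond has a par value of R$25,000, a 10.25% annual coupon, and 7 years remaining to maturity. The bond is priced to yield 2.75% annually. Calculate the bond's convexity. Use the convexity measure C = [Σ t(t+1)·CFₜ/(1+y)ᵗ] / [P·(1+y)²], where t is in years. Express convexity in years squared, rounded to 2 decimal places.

39.36

With y = 0.0275:
  t   CF        PV=CF/(1+0.0275)^t    t·PV        t(t+1)·PV
  1     2,562.50     2,493.9173     2,493.9173       4,987.8345
  2     2,562.50     2,427.1701     4,854.3402      14,563.0206
  3     2,562.50     2,362.2093     7,086.6280      28,346.5121
  4     2,562.50     2,298.9872     9,195.9488      45,979.7439
  5     2,562.50     2,237.4571    11,187.2856      67,123.7137
  6     2,562.50     2,177.5738    13,065.4430      91,458.1013
  7    27,562.50    22,795.3252   159,567.2767   1,276,538.2133
  Σ                 36,792.6401   207,450.8396   1,528,997.1393
P = 36,792.6401.
Convexity = Σ t(t+1)·PV / [P·(1+y)²] = 1,528,997.1393 / (36,792.6401 × 1.055756) = 39.36244.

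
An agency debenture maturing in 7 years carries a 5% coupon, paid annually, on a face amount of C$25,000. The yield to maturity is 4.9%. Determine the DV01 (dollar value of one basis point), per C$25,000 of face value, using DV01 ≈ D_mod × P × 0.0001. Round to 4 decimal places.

C$14.5712

Periodic yield y = 0.049.
  t   CF        PV=CF/(1+0.049)^t    t·PV
  1     1,250.00     1,191.6111     1,191.6111
  2     1,250.00     1,135.9495     2,271.8991
  3     1,250.00     1,082.8880     3,248.6641
  4     1,250.00     1,032.3051     4,129.2203
  5     1,250.00       984.0849     4,920.4245
  6     1,250.00       938.1172     5,628.7030
  7    26,250.00    18,780.2293   131,461.6051
  Σ                 25,145.1850   152,852.1271
P = 25,145.1850; D_Mac = 6.07878 yrs; D_mod = 5.79484 yrs.
DV01 ≈ 5.79484 × 25,145.1850 × 0.0001 = 14.571223.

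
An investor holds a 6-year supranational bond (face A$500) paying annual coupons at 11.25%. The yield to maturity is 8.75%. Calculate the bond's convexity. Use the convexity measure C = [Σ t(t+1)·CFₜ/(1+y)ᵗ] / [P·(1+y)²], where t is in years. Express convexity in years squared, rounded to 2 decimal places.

With y = 0.0875:
  t   CF        PV=CF/(1+0.0875)^t    t·PV        t(t+1)·PV
  1        56.25        51.7241        51.7241         103.4483
  2        56.25        47.5624        95.1249         285.3746
  3        56.25        43.7356       131.2067         524.8268
  4        56.25        40.2166       160.8664         804.3322
  5        56.25        36.9808       184.9040       1,109.4237
  6       556.25       336.2749     2,017.6493      14,123.5451
  Σ                    556.4944     2,641.4754      16,950.9506
P = 556.4944.
Convexity = Σ t(t+1)·PV / [P·(1+y)²] = 16,950.9506 / (556.4944 × 1.182656) = 25.75578.

25.76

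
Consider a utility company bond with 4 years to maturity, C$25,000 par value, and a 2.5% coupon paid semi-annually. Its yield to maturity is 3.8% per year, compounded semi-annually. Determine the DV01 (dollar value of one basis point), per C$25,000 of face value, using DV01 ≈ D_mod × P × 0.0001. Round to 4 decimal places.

Periodic yield y = 0.019.
  t   CF        PV=CF/(1+0.019)^t    t·PV
  1       312.50       306.6732       306.6732
  2       312.50       300.9551       601.9101
  3       312.50       295.3435       886.0306
  4       312.50       289.8366     1,159.3466
  5       312.50       284.4324     1,422.1621
  6       312.50       279.1290     1,674.7738
  7       312.50       273.9244     1,917.4709
  8    25,312.50    21,774.1680   174,193.3436
  Σ                 23,804.4622   182,161.7110
P = 23,804.4622; D_Mac = 7.65242 half-year periods = 3.82621 yrs; D_mod = 3.75487 yrs.
DV01 ≈ 3.75487 × 23,804.4622 × 0.0001 = 8.938259.

C$8.9383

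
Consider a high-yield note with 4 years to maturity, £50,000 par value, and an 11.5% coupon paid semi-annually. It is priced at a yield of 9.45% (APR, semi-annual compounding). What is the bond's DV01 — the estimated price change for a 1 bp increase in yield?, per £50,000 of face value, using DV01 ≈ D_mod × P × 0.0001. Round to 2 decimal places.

£17.02

Periodic yield y = 0.04725.
  t   CF        PV=CF/(1+0.04725)^t    t·PV
  1     2,875.00     2,745.2853     2,745.2853
  2     2,875.00     2,621.4230     5,242.8461
  3     2,875.00     2,503.1492     7,509.4477
  4     2,875.00     2,390.2117     9,560.8469
  5     2,875.00     2,282.3698    11,411.8488
  6     2,875.00     2,179.3934    13,076.3605
  7     2,875.00     2,081.0632    14,567.4423
  8    52,875.00    36,546.6377   292,373.1017
  Σ                 53,349.5333   356,487.1792
P = 53,349.5333; D_Mac = 6.68210 half-year periods = 3.34105 yrs; D_mod = 3.19031 yrs.
DV01 ≈ 3.19031 × 53,349.5333 × 0.0001 = 17.020157.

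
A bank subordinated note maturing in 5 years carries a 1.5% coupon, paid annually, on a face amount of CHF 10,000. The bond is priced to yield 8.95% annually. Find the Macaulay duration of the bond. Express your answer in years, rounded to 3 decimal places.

Periodic yield y = 0.0895. Discount each cash flow and weight by its year:
  t   CF        PV=CF/(1+0.0895)^t    t·PV
  1       150.00       137.6778       137.6778
  2       150.00       126.3679       252.7358
  3       150.00       115.9871       347.9612
  4       150.00       106.4590       425.8359
  5    10,150.00     6,611.9547    33,059.7735
  Σ                  7,098.4465    34,223.9843
Price P = Σ PV = 7,098.4465.
Macaulay duration = Σ(t·PV) / P = 34,223.9843 / 7,098.4465 = 4.82133 years.

4.821 years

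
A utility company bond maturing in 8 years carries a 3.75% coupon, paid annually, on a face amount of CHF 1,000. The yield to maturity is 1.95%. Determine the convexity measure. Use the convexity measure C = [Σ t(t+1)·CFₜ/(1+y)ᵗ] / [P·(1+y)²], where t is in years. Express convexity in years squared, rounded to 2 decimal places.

59.21

With y = 0.0195:
  t   CF        PV=CF/(1+0.0195)^t    t·PV        t(t+1)·PV
  1        37.50        36.7827        36.7827          73.5655
  2        37.50        36.0792        72.1584         216.4752
  3        37.50        35.3891       106.1673         424.6693
  4        37.50        34.7122       138.8489         694.2443
  5        37.50        34.0483       170.2414       1,021.4483
  6        37.50        33.3970       200.3822       1,402.6754
  7        37.50        32.7582       229.3077       1,834.4618
  8     1,037.50       888.9765     7,111.8117      64,006.3056
  Σ                  1,132.1433     8,065.7003      69,673.8453
P = 1,132.1433.
Convexity = Σ t(t+1)·PV / [P·(1+y)²] = 69,673.8453 / (1,132.1433 × 1.039380) = 59.20985.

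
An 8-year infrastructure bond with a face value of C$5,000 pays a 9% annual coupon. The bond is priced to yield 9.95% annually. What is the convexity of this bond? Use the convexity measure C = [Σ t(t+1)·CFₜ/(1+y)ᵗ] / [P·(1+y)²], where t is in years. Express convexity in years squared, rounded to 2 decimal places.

With y = 0.0995:
  t   CF        PV=CF/(1+0.0995)^t    t·PV        t(t+1)·PV
  1       450.00       409.2769       409.2769         818.5539
  2       450.00       372.2391       744.4783       2,233.4349
  3       450.00       338.5531     1,015.6593       4,062.6374
  4       450.00       307.9155     1,231.6621       6,158.3104
  5       450.00       280.0505     1,400.2525       8,401.5149
  6       450.00       254.7071     1,528.2428      10,697.6997
  7       450.00       231.6572     1,621.6007      12,972.8054
  8     5,450.00     2,551.7295    20,413.8359     183,724.5233
  Σ                  4,746.1291    28,365.0086     229,069.4798
P = 4,746.1291.
Convexity = Σ t(t+1)·PV / [P·(1+y)²] = 229,069.4798 / (4,746.1291 × 1.208900) = 39.92429.

39.92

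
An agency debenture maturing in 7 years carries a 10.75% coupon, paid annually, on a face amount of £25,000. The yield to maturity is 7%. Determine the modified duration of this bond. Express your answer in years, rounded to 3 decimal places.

5.069 years

Periodic yield y = 0.07. First find Macaulay duration:
  t   CF        PV=CF/(1+0.07)^t    t·PV
  1     2,687.50     2,511.6822     2,511.6822
  2     2,687.50     2,347.3666     4,694.7332
  3     2,687.50     2,193.8005     6,581.4016
  4     2,687.50     2,050.2809     8,201.1235
  5     2,687.50     1,916.1504     9,580.7518
  6     2,687.50     1,790.7947    10,744.7684
  7    27,687.50    17,242.3835   120,696.6843
  Σ                 30,052.4588   163,011.1451
P = 30,052.4588; Macaulay duration = 163,011.1451 / 30,052.4588 = 5.42422 years.
Modified duration = D_Mac / (1 + y) = 5.42422 / 1.07 = 5.06936 years.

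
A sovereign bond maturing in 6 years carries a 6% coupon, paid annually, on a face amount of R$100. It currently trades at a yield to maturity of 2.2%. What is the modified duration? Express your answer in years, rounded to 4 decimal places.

Periodic yield y = 0.022. First find Macaulay duration:
  t   CF        PV=CF/(1+0.022)^t    t·PV
  1         6.00         5.8708         5.8708
  2         6.00         5.7445        11.4889
  3         6.00         5.6208        16.8624
  4         6.00         5.4998        21.9992
  5         6.00         5.3814        26.9071
  6       106.00        93.0252       558.1510
  Σ                    121.1425       641.2796
P = 121.1425; Macaulay duration = 641.2796 / 121.1425 = 5.29360 years.
Modified duration = D_Mac / (1 + y) = 5.29360 / 1.022 = 5.17964 years.

5.1796 years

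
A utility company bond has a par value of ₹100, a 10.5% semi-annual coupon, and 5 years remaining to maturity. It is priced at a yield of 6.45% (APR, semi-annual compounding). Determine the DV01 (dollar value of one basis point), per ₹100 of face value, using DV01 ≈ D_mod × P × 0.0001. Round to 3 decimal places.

Periodic yield y = 0.03225.
  t   CF        PV=CF/(1+0.03225)^t    t·PV
  1         5.25         5.0860         5.0860
  2         5.25         4.9271         9.8542
  3         5.25         4.7731        14.3194
  4         5.25         4.6240        18.4961
  5         5.25         4.4796        22.3978
  6         5.25         4.3396        26.0376
  7         5.25         4.2040        29.4282
  8         5.25         4.0727        32.5814
  9         5.25         3.9454        35.5089
  10      105.25        76.6255       766.2548
  Σ                    117.0770       959.9643
P = 117.0770; D_Mac = 8.19943 half-year periods = 4.09971 yrs; D_mod = 3.97163 yrs.
DV01 ≈ 3.97163 × 117.0770 × 0.0001 = 0.046499.

₹0.046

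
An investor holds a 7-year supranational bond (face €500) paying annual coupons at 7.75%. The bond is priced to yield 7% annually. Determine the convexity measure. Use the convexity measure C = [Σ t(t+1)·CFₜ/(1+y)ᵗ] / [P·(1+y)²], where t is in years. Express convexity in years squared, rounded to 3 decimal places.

36.851

With y = 0.07:
  t   CF        PV=CF/(1+0.07)^t    t·PV        t(t+1)·PV
  1        38.75        36.2150        36.2150          72.4299
  2        38.75        33.8458        67.6915         203.0745
  3        38.75        31.6315        94.8946         379.5785
  4        38.75        29.5622       118.2488         591.2438
  5        38.75        27.6282       138.1411         828.8464
  6        38.75        25.8208       154.9246       1,084.4720
  7       538.75       335.5064     2,348.5450      18,788.3597
  Σ                    520.2098     2,958.6604      21,948.0048
P = 520.2098.
Convexity = Σ t(t+1)·PV / [P·(1+y)²] = 21,948.0048 / (520.2098 × 1.144900) = 36.85097.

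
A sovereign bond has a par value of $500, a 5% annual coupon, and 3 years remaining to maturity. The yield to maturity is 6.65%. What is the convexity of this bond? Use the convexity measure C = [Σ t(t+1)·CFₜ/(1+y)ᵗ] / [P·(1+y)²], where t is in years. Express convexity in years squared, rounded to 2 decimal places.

With y = 0.0665:
  t   CF        PV=CF/(1+0.0665)^t    t·PV        t(t+1)·PV
  1        25.00        23.4412        23.4412          46.8823
  2        25.00        21.9795        43.9590         131.8771
  3       525.00       432.7895     1,298.3685       5,193.4741
  Σ                    478.2102     1,365.7687       5,372.2336
P = 478.2102.
Convexity = Σ t(t+1)·PV / [P·(1+y)²] = 5,372.2336 / (478.2102 × 1.137422) = 9.87676.

9.88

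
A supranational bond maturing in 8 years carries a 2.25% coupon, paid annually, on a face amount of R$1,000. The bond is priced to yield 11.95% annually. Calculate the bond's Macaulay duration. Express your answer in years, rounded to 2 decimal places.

Periodic yield y = 0.1195. Discount each cash flow and weight by its year:
  t   CF        PV=CF/(1+0.1195)^t    t·PV
  1        22.50        20.0983        20.0983
  2        22.50        17.9529        35.9058
  3        22.50        16.0365        48.1096
  4        22.50        14.3247        57.2989
  5        22.50        12.7956        63.9782
  6        22.50        11.4298        68.5787
  7        22.50        10.2097        71.4680
  8     1,022.50       414.4485     3,315.5877
  Σ                    517.2960     3,681.0251
Price P = Σ PV = 517.2960.
Macaulay duration = Σ(t·PV) / P = 3,681.0251 / 517.2960 = 7.11590 years.

7.12 years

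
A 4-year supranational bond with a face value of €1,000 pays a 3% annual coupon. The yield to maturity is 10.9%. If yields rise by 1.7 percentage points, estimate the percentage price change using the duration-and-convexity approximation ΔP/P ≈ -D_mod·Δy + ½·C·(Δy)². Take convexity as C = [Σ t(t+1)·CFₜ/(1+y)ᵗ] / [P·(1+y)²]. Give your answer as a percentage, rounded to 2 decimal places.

With y = 0.109:
  t   CF        PV=CF/(1+0.109)^t    t·PV        t(t+1)·PV
  1        30.00        27.0514        27.0514          54.1028
  2        30.00        24.3926        48.7852         146.3556
  3        30.00        21.9951        65.9854         263.9416
  4     1,030.00       680.9434     2,723.7738      13,618.8688
  Σ                    754.3826     2,865.5958      14,083.2688
P = 754.3826; D_Mac = 3.79860 yrs; D_mod = 3.42525 yrs; C = 15.17919.
Duration effect: -3.42525 × (+0.017) = -0.058229
Convexity effect: 0.5 × 15.17919 × (0.017)² = +0.0021934
ΔP/P ≈ -0.058229 + 0.0021934 = -0.056036 = -5.6036%.

-5.60%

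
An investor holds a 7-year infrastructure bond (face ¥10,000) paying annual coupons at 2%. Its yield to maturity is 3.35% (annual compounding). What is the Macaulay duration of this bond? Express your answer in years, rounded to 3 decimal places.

Periodic yield y = 0.0335. Discount each cash flow and weight by its year:
  t   CF        PV=CF/(1+0.0335)^t    t·PV
  1       200.00       193.5172       193.5172
  2       200.00       187.2445       374.4890
  3       200.00       181.1751       543.5254
  4       200.00       175.3025       701.2099
  5       200.00       169.6202       848.1010
  6       200.00       164.1221       984.7327
  7    10,200.00     8,098.9143    56,692.4003
  Σ                  9,169.8959    60,337.9755
Price P = Σ PV = 9,169.8959.
Macaulay duration = Σ(t·PV) / P = 60,337.9755 / 9,169.8959 = 6.58001 years.

6.580 years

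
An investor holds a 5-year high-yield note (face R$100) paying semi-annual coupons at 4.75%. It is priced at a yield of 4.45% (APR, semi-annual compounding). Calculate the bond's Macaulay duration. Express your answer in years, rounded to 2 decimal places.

4.51 years

Periodic yield y = 0.02225. Discount each cash flow and weight by its period:
  t   CF        PV=CF/(1+0.02225)^t    t·PV
  1        2.375         2.3233         2.3233
  2        2.375         2.2727         4.5455
  3        2.375         2.2233         6.6698
  4        2.375         2.1749         8.6995
  5        2.375         2.1275        10.6377
  6        2.375         2.0812        12.4874
  7        2.375         2.0359        14.2515
  8        2.375         1.9916        15.9330
  9        2.375         1.9483        17.5344
  10     102.375        82.1529       821.5287
  Σ                    101.3317       914.6108
Price P = Σ PV = 101.3317.
Macaulay duration = Σ(t·PV) / P = 914.6108 / 101.3317 = 9.02591 half-year periods.
In years: 9.02591 / 2 = 4.51296 years.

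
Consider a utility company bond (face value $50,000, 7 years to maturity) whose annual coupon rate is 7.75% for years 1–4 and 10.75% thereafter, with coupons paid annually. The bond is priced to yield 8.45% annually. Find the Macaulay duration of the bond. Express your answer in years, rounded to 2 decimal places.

5.65 years

Periodic yield y = 0.0845. Discount each cash flow and weight by its year:
  t   CF        PV=CF/(1+0.0845)^t    t·PV
  1     3,875.00     3,573.0751     3,573.0751
  2     3,875.00     3,294.6751     6,589.3502
  3     3,875.00     3,037.9669     9,113.9007
  4     3,875.00     2,801.2604    11,205.0416
  5     5,375.00     3,582.8670    17,914.3350
  6     5,375.00     3,303.7040    19,822.2241
  7    55,375.00    31,383.8952   219,687.2663
  Σ                 50,977.4438   287,905.1930
Price P = Σ PV = 50,977.4438.
Macaulay duration = Σ(t·PV) / P = 287,905.1930 / 50,977.4438 = 5.64770 years.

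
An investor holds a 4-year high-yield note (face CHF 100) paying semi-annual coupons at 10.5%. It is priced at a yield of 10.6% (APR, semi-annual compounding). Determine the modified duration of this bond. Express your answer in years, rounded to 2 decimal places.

Periodic yield y = 0.053. First find Macaulay duration:
  t   CF        PV=CF/(1+0.053)^t    t·PV
  1         5.25         4.9858         4.9858
  2         5.25         4.7348         9.4696
  3         5.25         4.4965        13.4895
  4         5.25         4.2702        17.0807
  5         5.25         4.0552        20.2762
  6         5.25         3.8511        23.1068
  7         5.25         3.6573        25.6011
  8       105.25        69.6298       557.0384
  Σ                     99.6807       671.0481
P = 99.6807; Macaulay duration = 671.0481 / 99.6807 = 6.73197 half-year periods = 3.36599 years.
Modified duration = D_Mac / (1 + y) = 3.36599 / 1.053 = 3.19657 years.

3.20 years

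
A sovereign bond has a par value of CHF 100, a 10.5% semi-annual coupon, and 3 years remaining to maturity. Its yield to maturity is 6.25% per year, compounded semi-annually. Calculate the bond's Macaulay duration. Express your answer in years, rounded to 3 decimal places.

2.671 years

Periodic yield y = 0.03125. Discount each cash flow and weight by its period:
  t   CF        PV=CF/(1+0.03125)^t    t·PV
  1         5.25         5.0909         5.0909
  2         5.25         4.9366         9.8733
  3         5.25         4.7870        14.3611
  4         5.25         4.6420        18.5679
  5         5.25         4.5013        22.5066
  6       105.25        87.5061       525.0366
  Σ                    111.4640       595.4364
Price P = Σ PV = 111.4640.
Macaulay duration = Σ(t·PV) / P = 595.4364 / 111.4640 = 5.34196 half-year periods.
In years: 5.34196 / 2 = 2.67098 years.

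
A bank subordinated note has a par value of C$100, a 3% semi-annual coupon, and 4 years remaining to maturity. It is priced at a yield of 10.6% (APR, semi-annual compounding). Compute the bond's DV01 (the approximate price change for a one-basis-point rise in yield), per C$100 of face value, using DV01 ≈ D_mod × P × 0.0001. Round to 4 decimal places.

Periodic yield y = 0.053.
  t   CF        PV=CF/(1+0.053)^t    t·PV
  1         1.50         1.4245         1.4245
  2         1.50         1.3528         2.7056
  3         1.50         1.2847         3.8541
  4         1.50         1.2201         4.8802
  5         1.50         1.1586         5.7932
  6         1.50         1.1003         6.6020
  7         1.50         1.0449         7.3146
  8       101.50        67.1489       537.1914
  Σ                     75.7349       569.7656
P = 75.7349; D_Mac = 7.52316 half-year periods = 3.76158 yrs; D_mod = 3.57225 yrs.
DV01 ≈ 3.57225 × 75.7349 × 0.0001 = 0.027054.

C$0.0271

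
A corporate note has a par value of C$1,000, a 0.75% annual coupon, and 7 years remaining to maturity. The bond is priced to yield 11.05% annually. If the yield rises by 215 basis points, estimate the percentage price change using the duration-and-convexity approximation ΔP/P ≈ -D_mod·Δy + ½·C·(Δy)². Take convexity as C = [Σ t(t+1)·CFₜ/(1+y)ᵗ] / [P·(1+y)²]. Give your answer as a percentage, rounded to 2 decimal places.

With y = 0.1105:
  t   CF        PV=CF/(1+0.1105)^t    t·PV        t(t+1)·PV
  1         7.50         6.7537         6.7537          13.5074
  2         7.50         6.0817        12.1634          36.4901
  3         7.50         5.4765        16.4296          65.7184
  4         7.50         4.9316        19.7264          98.6318
  5         7.50         4.4409        22.2044         133.2262
  6         7.50         3.9990        23.9939         167.9574
  7     1,007.50       483.7435     3,386.2043      27,089.6343
  Σ                    515.4269     3,487.4756      27,605.1656
P = 515.4269; D_Mac = 6.76619 yrs; D_mod = 6.09292 yrs; C = 43.42964.
Duration effect: -6.09292 × (+0.0215) = -0.130998
Convexity effect: 0.5 × 43.42964 × (0.0215)² = +0.0100377
ΔP/P ≈ -0.130998 + 0.0100377 = -0.120960 = -12.0960%.

-12.10%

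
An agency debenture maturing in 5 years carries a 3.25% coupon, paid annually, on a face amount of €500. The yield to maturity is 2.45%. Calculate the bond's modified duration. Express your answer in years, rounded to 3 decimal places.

Periodic yield y = 0.0245. First find Macaulay duration:
  t   CF        PV=CF/(1+0.0245)^t    t·PV
  1        16.25        15.8614        15.8614
  2        16.25        15.4821        30.9642
  3        16.25        15.1118        45.3355
  4        16.25        14.7505        59.0018
  5       516.25       457.4043     2,287.0215
  Σ                    518.6101     2,438.1845
P = 518.6101; Macaulay duration = 2,438.1845 / 518.6101 = 4.70138 years.
Modified duration = D_Mac / (1 + y) = 4.70138 / 1.0245 = 4.58895 years.

4.589 years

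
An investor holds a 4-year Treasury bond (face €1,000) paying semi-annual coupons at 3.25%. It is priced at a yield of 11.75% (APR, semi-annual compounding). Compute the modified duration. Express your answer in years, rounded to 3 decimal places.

Periodic yield y = 0.05875. First find Macaulay duration:
  t   CF        PV=CF/(1+0.05875)^t    t·PV
  1        16.25        15.3483        15.3483
  2        16.25        14.4966        28.9932
  3        16.25        13.6922        41.0766
  4        16.25        12.9324        51.7297
  5        16.25        12.2148        61.0740
  6        16.25        11.5370        69.2220
  7        16.25        10.8968        76.2777
  8     1,016.25       643.6550     5,149.2403
  Σ                    734.7732     5,492.9617
P = 734.7732; Macaulay duration = 5,492.9617 / 734.7732 = 7.47572 half-year periods = 3.73786 years.
Modified duration = D_Mac / (1 + y) = 3.73786 / 1.05875 = 3.53045 years.

3.530 years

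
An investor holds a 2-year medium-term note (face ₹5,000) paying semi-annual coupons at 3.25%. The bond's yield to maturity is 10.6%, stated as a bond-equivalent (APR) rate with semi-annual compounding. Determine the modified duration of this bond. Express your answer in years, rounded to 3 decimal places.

Periodic yield y = 0.053. First find Macaulay duration:
  t   CF        PV=CF/(1+0.053)^t    t·PV
  1        81.25        77.1605        77.1605
  2        81.25        73.2768       146.5536
  3        81.25        69.5886       208.7659
  4     5,081.25     4,132.9208    16,531.6830
  Σ                  4,352.9467    16,964.1630
P = 4,352.9467; Macaulay duration = 16,964.1630 / 4,352.9467 = 3.89717 half-year periods = 1.94858 years.
Modified duration = D_Mac / (1 + y) = 1.94858 / 1.053 = 1.85051 years.

1.851 years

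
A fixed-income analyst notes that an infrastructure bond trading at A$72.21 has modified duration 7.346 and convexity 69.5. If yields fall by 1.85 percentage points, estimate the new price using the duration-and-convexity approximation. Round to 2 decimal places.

Duration effect: -D_mod·Δy = -7.346 × (-0.0185) = +0.135901
Convexity effect: ½·C·(Δy)² = 0.5 × 69.5 × (-0.0185)² = +0.0118931875
ΔP/P ≈ +0.135901 + 0.0118931875 = +0.1477941875
New price ≈ 72.21 × (1 + 0.1477941875) = 82.882218279375.

A$82.88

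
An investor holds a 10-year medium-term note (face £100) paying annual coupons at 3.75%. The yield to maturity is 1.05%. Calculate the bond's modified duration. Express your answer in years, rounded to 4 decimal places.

8.6151 years

Periodic yield y = 0.0105. First find Macaulay duration:
  t   CF        PV=CF/(1+0.0105)^t    t·PV
  1         3.75         3.7110         3.7110
  2         3.75         3.6725         7.3449
  3         3.75         3.6343        10.9029
  4         3.75         3.5965        14.3862
  5         3.75         3.5592        17.7959
  6         3.75         3.5222        21.1332
  7         3.75         3.4856        24.3992
  8         3.75         3.4494        27.5950
  9         3.75         3.4135        30.7218
  10      103.75        93.4598       934.5982
  Σ                    125.5041     1,092.5884
P = 125.5041; Macaulay duration = 1,092.5884 / 125.5041 = 8.70560 years.
Modified duration = D_Mac / (1 + y) = 8.70560 / 1.0105 = 8.61514 years.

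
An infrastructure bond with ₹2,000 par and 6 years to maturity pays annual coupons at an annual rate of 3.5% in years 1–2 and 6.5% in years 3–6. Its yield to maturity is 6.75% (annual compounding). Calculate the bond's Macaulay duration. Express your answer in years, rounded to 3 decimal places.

Periodic yield y = 0.0675. Discount each cash flow and weight by its year:
  t   CF        PV=CF/(1+0.0675)^t    t·PV
  1        70.00        65.5738        65.5738
  2        70.00        61.4274       122.8548
  3       130.00       106.8660       320.5981
  4       130.00       100.1087       400.4348
  5       130.00        93.7786       468.8932
  6     2,130.00     1,439.3695     8,636.2171
  Σ                  1,867.1241    10,014.5718
Price P = Σ PV = 1,867.1241.
Macaulay duration = Σ(t·PV) / P = 10,014.5718 / 1,867.1241 = 5.36363 years.

5.364 years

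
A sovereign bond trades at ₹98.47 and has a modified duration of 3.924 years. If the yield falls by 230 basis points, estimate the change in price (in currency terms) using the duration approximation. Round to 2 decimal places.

+₹8.89

Duration approximation: ΔP/P ≈ -D_mod · Δy = -3.924 × (-0.023) = +0.090252.
ΔP ≈ 98.47 × (+0.090252) = +8.88711444.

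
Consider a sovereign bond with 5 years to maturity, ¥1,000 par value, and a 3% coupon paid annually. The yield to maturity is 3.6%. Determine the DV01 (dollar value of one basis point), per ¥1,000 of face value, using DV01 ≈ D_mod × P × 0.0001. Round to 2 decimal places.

Periodic yield y = 0.036.
  t   CF        PV=CF/(1+0.036)^t    t·PV
  1        30.00        28.9575        28.9575
  2        30.00        27.9513        55.9026
  3        30.00        26.9800        80.9400
  4        30.00        26.0425       104.1699
  5     1,030.00       863.0549     4,315.2747
  Σ                    972.9862     4,585.2447
P = 972.9862; D_Mac = 4.71255 yrs; D_mod = 4.54879 yrs.
DV01 ≈ 4.54879 × 972.9862 × 0.0001 = 0.442591.

¥0.44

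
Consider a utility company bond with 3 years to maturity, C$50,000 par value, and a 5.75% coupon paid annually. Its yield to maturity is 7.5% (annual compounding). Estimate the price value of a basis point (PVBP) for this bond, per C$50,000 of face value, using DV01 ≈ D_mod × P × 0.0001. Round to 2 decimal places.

Periodic yield y = 0.075.
  t   CF        PV=CF/(1+0.075)^t    t·PV
  1     2,875.00     2,674.4186     2,674.4186
  2     2,875.00     2,487.8313     4,975.6625
  3    52,875.00    42,562.2901   127,686.8703
  Σ                 47,724.5400   135,336.9515
P = 47,724.5400; D_Mac = 2.83579 yrs; D_mod = 2.63795 yrs.
DV01 ≈ 2.63795 × 47,724.5400 × 0.0001 = 12.589484.

C$12.59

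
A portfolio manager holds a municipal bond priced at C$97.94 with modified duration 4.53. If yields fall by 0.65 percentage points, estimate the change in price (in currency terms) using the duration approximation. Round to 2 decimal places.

Duration approximation: ΔP/P ≈ -D_mod · Δy = -4.53 × (-0.0065) = +0.029445.
ΔP ≈ 97.94 × (+0.029445) = +2.8838433.

+C$2.88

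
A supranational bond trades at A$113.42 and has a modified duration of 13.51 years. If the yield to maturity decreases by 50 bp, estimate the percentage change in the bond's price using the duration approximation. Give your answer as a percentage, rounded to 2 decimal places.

+6.76%

Duration approximation: ΔP/P ≈ -D_mod · Δy = -13.51 × (-0.005) = +0.067550.
As a percentage: +6.7550%.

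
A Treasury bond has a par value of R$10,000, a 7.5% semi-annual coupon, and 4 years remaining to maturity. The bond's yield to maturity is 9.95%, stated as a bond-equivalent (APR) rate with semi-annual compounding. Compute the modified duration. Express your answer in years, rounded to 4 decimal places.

Periodic yield y = 0.04975. First find Macaulay duration:
  t   CF        PV=CF/(1+0.04975)^t    t·PV
  1       375.00       357.2279       357.2279
  2       375.00       340.2981       680.5962
  3       375.00       324.1706       972.5118
  4       375.00       308.8074     1,235.2297
  5       375.00       294.1724     1,470.8618
  6       375.00       280.2309     1,681.3852
  7       375.00       266.9501     1,868.6507
  8    10,375.00     7,035.5984    56,284.7869
  Σ                  9,207.4557    64,551.2501
P = 9,207.4557; Macaulay duration = 64,551.2501 / 9,207.4557 = 7.01076 half-year periods = 3.50538 years.
Modified duration = D_Mac / (1 + y) = 3.50538 / 1.04975 = 3.33925 years.

3.3393 years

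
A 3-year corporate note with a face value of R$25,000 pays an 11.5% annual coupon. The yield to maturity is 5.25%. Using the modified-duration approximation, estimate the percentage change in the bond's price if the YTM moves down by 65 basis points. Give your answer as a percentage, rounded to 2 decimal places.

Periodic yield y = 0.0525. Modified duration first:
  t   CF        PV=CF/(1+0.0525)^t    t·PV
  1     2,875.00     2,731.5914     2,731.5914
  2     2,875.00     2,595.3363     5,190.6726
  3    27,875.00    23,908.2926    71,724.8778
  Σ                 29,235.2204    79,647.1419
P = 29,235.2204; D_Mac = 2.72436 yrs; D_mod = 2.72436/(1+0.0525) = 2.58846 yrs.
ΔP/P ≈ -D_mod · Δy = -2.58846 × (-0.0065) = +0.016825 = +1.6825%.

+1.68%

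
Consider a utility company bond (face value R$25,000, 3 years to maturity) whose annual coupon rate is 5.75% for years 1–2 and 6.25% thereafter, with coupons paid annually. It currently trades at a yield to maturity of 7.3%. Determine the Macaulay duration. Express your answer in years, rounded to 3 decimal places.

Periodic yield y = 0.073. Discount each cash flow and weight by its year:
  t   CF        PV=CF/(1+0.073)^t    t·PV
  1     1,437.50     1,339.7018     1,339.7018
  2     1,437.50     1,248.5571     2,497.1142
  3    26,562.50    21,501.5506    64,504.6519
  Σ                 24,089.8095    68,341.4679
Price P = Σ PV = 24,089.8095.
Macaulay duration = Σ(t·PV) / P = 68,341.4679 / 24,089.8095 = 2.83695 years.

2.837 years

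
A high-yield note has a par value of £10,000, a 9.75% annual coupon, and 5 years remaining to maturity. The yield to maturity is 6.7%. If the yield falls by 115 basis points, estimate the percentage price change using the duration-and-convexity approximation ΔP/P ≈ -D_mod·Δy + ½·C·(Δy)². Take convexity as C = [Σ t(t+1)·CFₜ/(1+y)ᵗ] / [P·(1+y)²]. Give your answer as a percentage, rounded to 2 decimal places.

With y = 0.067:
  t   CF        PV=CF/(1+0.067)^t    t·PV        t(t+1)·PV
  1       975.00       913.7769       913.7769       1,827.5539
  2       975.00       856.3983     1,712.7965       5,138.3896
  3       975.00       802.6226     2,407.8677       9,631.4706
  4       975.00       752.2236     3,008.8943      15,044.4714
  5    10,975.00     7,935.6487    39,678.2433     238,069.4598
  Σ                 11,260.6700    47,721.5787     269,711.3453
P = 11,260.6700; D_Mac = 4.23790 yrs; D_mod = 3.97179 yrs; C = 21.03808.
Duration effect: -3.97179 × (-0.0115) = +0.045676
Convexity effect: 0.5 × 21.03808 × (-0.0115)² = +0.0013911
ΔP/P ≈ +0.045676 + 0.0013911 = +0.047067 = +4.7067%.

+4.71%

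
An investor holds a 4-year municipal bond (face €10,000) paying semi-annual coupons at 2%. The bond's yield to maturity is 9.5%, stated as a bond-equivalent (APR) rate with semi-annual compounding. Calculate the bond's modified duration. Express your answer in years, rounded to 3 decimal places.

Periodic yield y = 0.0475. First find Macaulay duration:
  t   CF        PV=CF/(1+0.0475)^t    t·PV
  1       100.00        95.4654        95.4654
  2       100.00        91.1364       182.2728
  3       100.00        87.0037       261.0112
  4       100.00        83.0585       332.2338
  5       100.00        79.2921       396.4604
  6       100.00        75.6965       454.1790
  7       100.00        72.2640       505.8477
  8    10,100.00     6,967.6948    55,741.5586
  Σ                  7,551.6114    57,969.0290
P = 7,551.6114; Macaulay duration = 57,969.0290 / 7,551.6114 = 7.67638 half-year periods = 3.83819 years.
Modified duration = D_Mac / (1 + y) = 3.83819 / 1.0475 = 3.66414 years.

3.664 years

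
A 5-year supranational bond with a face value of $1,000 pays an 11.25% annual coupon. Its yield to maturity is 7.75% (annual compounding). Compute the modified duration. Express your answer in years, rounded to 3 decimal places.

3.850 years

Periodic yield y = 0.0775. First find Macaulay duration:
  t   CF        PV=CF/(1+0.0775)^t    t·PV
  1       112.50       104.4084       104.4084
  2       112.50        96.8987       193.7974
  3       112.50        89.9292       269.7876
  4       112.50        83.4610       333.8439
  5     1,112.50       765.9733     3,829.8664
  Σ                  1,140.6705     4,731.7036
P = 1,140.6705; Macaulay duration = 4,731.7036 / 1,140.6705 = 4.14818 years.
Modified duration = D_Mac / (1 + y) = 4.14818 / 1.0775 = 3.84982 years.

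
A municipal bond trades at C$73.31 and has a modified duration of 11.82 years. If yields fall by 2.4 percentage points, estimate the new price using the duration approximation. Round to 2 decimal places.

Duration approximation: ΔP/P ≈ -D_mod · Δy = -11.82 × (-0.024) = +0.283680.
New price ≈ 73.31 × (1 + 0.283680) = 94.1065808.

C$94.11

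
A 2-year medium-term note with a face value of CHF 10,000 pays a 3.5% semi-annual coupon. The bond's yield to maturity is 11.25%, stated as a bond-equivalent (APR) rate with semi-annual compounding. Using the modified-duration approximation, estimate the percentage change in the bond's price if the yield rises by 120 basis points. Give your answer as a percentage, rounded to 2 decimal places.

Periodic yield y = 0.05625. Modified duration first:
  t   CF        PV=CF/(1+0.05625)^t    t·PV
  1       175.00       165.6805       165.6805
  2       175.00       156.8573       313.7145
  3       175.00       148.5039       445.5117
  4    10,175.00     8,174.6192    32,698.4767
  Σ                  8,645.6608    33,623.3834
P = 8,645.6608; D_Mac = 3.88905 half-year periods = 1.94452 yrs; D_mod = 1.94452/(1+0.05625) = 1.84097 yrs.
ΔP/P ≈ -D_mod · Δy = -1.84097 × (+0.012) = -0.022092 = -2.2092%.

-2.21%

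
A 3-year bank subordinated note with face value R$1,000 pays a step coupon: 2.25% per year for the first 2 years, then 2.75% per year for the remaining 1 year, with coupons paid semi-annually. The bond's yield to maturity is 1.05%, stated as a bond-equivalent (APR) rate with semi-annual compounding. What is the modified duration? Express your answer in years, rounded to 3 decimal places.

2.903 years

Periodic yield y = 0.00525. First find Macaulay duration:
  t   CF        PV=CF/(1+0.00525)^t    t·PV
  1        11.25        11.1912        11.1912
  2        11.25        11.1328        22.2656
  3        11.25        11.0747        33.2240
  4        11.25        11.0168        44.0673
  5        13.75        13.3947        66.9734
  6     1,013.75       982.3955     5,894.3732
  Σ                  1,040.2057     6,072.0946
P = 1,040.2057; Macaulay duration = 6,072.0946 / 1,040.2057 = 5.83740 half-year periods = 2.91870 years.
Modified duration = D_Mac / (1 + y) = 2.91870 / 1.00525 = 2.90346 years.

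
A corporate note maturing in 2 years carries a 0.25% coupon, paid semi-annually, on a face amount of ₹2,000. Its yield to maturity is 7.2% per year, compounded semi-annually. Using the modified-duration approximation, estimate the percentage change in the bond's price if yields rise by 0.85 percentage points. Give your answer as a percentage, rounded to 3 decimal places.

-1.638%

Periodic yield y = 0.036. Modified duration first:
  t   CF        PV=CF/(1+0.036)^t    t·PV
  1         2.50         2.4131         2.4131
  2         2.50         2.3293         4.6585
  3         2.50         2.2483         6.7450
  4     2,002.50     1,738.3351     6,953.3405
  Σ                  1,745.3258     6,967.1571
P = 1,745.3258; D_Mac = 3.99189 half-year periods = 1.99595 yrs; D_mod = 1.99595/(1+0.036) = 1.92659 yrs.
ΔP/P ≈ -D_mod · Δy = -1.92659 × (+0.0085) = -0.016376 = -1.6376%.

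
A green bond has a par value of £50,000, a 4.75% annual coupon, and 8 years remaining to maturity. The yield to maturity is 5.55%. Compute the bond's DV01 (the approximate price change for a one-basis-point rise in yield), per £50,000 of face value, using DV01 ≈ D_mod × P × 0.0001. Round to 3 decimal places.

Periodic yield y = 0.0555.
  t   CF        PV=CF/(1+0.0555)^t    t·PV
  1     2,375.00     2,250.1184     2,250.1184
  2     2,375.00     2,131.8033     4,263.6067
  3     2,375.00     2,019.7095     6,059.1284
  4     2,375.00     1,913.5097     7,654.0387
  5     2,375.00     1,812.8941     9,064.4703
  6     2,375.00     1,717.5690    10,305.4139
  7     2,375.00     1,627.2563    11,390.7938
  8    52,375.00    33,998.3730   271,986.9843
  Σ                 47,471.2333   322,974.5546
P = 47,471.2333; D_Mac = 6.80358 yrs; D_mod = 6.44584 yrs.
DV01 ≈ 6.44584 × 47,471.2333 × 0.0001 = 30.599200.

£30.599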